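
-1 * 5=-5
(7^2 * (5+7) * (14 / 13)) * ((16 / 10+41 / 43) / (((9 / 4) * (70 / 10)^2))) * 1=40992 / 2795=14.67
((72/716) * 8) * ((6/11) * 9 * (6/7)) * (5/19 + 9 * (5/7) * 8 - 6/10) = 1585184256/9165695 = 172.95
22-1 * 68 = -46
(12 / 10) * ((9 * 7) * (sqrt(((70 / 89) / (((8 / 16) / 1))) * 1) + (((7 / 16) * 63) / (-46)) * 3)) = -250047 / 1840 + 756 * sqrt(3115) / 445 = -41.08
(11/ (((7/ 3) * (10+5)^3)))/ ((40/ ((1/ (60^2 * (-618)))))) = -11/ 700812000000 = -0.00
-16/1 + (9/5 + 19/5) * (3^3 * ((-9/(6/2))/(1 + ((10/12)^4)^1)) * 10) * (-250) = 1469633264/1921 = 765035.54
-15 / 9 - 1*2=-11 / 3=-3.67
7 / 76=0.09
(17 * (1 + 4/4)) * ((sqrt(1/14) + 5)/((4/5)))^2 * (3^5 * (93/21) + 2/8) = 64045375 * sqrt(14)/1568 + 4495985325/3136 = 1586497.78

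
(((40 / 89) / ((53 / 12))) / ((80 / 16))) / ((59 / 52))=4992 / 278303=0.02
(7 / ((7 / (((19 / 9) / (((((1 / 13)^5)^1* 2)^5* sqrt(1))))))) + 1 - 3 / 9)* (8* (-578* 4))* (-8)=619947958266139045010796667356016 / 9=68883106474015449445644070000000.00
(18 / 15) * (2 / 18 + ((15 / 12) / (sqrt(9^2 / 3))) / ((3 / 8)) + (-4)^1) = -14 / 3 + 4 * sqrt(3) / 9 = -3.90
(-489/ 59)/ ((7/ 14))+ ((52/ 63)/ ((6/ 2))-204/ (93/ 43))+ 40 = -70.62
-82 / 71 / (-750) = 41 / 26625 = 0.00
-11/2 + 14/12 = -13/3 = -4.33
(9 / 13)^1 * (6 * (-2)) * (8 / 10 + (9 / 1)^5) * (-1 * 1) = 31886892 / 65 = 490567.57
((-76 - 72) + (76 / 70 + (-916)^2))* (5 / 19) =29361818 / 133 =220765.55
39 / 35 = 1.11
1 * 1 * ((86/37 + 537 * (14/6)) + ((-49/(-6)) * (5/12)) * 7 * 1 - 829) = 1199183/2664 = 450.14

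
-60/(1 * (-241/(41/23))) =2460/5543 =0.44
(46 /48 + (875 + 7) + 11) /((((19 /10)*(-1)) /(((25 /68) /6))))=-2681875 /93024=-28.83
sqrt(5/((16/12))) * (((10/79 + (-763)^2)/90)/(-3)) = -45991361 * sqrt(15)/42660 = -4175.43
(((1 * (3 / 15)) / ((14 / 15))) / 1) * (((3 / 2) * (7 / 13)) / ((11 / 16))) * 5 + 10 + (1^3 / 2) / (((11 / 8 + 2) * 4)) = 43613 / 3861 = 11.30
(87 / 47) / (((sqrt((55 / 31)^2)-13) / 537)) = -16647 / 188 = -88.55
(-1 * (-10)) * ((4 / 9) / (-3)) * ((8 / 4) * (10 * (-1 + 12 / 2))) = -4000 / 27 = -148.15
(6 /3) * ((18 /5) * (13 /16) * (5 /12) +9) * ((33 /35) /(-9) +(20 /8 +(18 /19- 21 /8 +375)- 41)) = 582288137 /85120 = 6840.79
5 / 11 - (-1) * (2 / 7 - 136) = -10415 / 77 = -135.26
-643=-643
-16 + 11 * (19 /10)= 49 /10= 4.90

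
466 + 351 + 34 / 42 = 17174 / 21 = 817.81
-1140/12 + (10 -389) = -474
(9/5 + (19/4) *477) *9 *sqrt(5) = 408159 *sqrt(5)/20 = 45633.56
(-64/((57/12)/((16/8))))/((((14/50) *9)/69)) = -294400/399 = -737.84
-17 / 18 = -0.94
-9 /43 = -0.21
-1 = -1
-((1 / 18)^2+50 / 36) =-451 / 324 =-1.39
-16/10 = -8/5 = -1.60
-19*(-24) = 456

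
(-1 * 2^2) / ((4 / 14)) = -14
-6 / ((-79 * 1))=6 / 79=0.08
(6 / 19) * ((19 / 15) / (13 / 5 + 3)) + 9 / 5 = 131 / 70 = 1.87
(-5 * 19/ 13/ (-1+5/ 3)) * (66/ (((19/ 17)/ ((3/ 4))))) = -25245/ 52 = -485.48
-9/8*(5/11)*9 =-405/88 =-4.60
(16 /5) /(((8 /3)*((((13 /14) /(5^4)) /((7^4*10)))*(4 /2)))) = 126052500 /13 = 9696346.15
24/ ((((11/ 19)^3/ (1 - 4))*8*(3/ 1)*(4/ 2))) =-20577/ 2662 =-7.73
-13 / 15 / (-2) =13 / 30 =0.43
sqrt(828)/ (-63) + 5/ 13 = 5/ 13 -2*sqrt(23)/ 21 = -0.07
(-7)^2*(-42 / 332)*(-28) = 14406 / 83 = 173.57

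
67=67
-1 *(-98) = 98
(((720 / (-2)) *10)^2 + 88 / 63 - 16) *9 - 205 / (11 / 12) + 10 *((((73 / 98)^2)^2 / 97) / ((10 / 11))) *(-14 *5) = 819949048715424035 / 7029763048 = 116639642.49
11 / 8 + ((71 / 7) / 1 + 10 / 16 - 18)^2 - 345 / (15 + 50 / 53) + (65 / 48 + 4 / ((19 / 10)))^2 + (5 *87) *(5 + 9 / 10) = 17980319523877 / 6887672064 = 2610.51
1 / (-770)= -1 / 770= -0.00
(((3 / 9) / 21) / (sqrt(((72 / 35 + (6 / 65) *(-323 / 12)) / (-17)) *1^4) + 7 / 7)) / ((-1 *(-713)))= 2210 / 96774777- sqrt(6017830) / 677423439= 0.00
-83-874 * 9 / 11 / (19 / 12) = -5881 / 11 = -534.64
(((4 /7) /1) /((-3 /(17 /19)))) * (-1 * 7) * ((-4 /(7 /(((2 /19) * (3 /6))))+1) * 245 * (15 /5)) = 307020 /361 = 850.47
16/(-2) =-8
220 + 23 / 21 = 4643 / 21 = 221.10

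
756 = 756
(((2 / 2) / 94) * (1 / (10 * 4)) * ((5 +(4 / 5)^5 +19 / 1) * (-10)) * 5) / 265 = -9503 / 7784375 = -0.00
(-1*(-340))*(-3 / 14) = -510 / 7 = -72.86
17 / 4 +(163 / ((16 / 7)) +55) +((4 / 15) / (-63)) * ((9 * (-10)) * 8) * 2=45917 / 336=136.66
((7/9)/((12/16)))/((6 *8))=7/324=0.02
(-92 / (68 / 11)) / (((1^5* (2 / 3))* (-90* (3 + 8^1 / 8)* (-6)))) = -0.01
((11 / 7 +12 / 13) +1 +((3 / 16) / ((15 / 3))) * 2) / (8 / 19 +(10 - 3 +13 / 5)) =246867 / 693056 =0.36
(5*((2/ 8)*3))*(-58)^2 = 12615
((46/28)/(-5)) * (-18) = 207/35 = 5.91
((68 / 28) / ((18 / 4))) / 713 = 34 / 44919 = 0.00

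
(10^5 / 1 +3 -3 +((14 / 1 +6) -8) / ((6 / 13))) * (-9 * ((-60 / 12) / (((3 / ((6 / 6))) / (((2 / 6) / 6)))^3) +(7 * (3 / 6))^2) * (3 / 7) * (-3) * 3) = 10719058453 / 252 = 42535946.24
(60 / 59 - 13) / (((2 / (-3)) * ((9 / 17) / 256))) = 1538432 / 177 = 8691.71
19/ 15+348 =5239/ 15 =349.27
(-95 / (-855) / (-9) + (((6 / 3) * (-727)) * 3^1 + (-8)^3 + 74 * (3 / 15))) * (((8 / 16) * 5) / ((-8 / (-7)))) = -13775867 / 1296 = -10629.53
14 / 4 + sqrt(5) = sqrt(5) + 7 / 2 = 5.74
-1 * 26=-26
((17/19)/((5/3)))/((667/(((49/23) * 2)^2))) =489804/33520085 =0.01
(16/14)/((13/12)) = 96/91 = 1.05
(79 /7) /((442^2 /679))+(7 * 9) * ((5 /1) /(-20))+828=39673018 /48841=812.29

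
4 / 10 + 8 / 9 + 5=6.29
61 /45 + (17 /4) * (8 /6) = 7.02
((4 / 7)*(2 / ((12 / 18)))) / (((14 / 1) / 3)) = 18 / 49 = 0.37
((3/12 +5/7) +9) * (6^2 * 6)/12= 2511/14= 179.36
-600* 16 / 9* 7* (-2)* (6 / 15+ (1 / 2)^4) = 20720 / 3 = 6906.67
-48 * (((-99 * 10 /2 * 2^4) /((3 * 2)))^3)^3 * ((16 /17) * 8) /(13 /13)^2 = 74750927874450845073408000000000 /17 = 4397113404379461474906353000000.00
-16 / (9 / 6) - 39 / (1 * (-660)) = -7001 / 660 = -10.61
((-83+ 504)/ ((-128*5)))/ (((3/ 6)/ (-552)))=29049/ 40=726.22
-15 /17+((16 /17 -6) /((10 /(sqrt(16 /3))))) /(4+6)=-15 /17 -86*sqrt(3) /1275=-1.00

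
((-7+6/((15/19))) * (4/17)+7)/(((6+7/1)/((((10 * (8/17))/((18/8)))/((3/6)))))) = 77696/33813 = 2.30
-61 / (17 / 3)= -183 / 17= -10.76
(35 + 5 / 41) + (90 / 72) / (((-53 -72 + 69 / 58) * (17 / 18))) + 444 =2398027083 / 5005157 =479.11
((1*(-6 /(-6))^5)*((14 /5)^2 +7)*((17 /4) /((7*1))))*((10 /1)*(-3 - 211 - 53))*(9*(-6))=6495309 /5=1299061.80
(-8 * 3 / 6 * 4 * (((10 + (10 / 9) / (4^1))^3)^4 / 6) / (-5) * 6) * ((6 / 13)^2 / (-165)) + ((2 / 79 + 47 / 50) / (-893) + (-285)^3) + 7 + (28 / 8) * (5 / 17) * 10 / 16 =-1935246697377077986457670037797871 / 335827071674391336811200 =-5762628628.26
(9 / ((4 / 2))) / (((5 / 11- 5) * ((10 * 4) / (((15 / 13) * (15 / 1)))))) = -891 / 2080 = -0.43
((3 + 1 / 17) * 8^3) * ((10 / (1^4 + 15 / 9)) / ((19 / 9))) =898560 / 323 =2781.92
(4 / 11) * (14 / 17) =56 / 187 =0.30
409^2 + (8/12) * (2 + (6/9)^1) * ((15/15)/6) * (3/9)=13549769/81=167281.10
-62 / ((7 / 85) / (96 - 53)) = -226610 / 7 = -32372.86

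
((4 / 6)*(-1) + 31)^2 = 920.11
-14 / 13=-1.08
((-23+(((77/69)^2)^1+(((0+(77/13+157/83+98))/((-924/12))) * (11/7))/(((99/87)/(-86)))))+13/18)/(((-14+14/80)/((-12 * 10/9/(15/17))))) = 713839113716320/4593616946919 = 155.40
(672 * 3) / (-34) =-1008 / 17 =-59.29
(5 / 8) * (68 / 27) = 85 / 54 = 1.57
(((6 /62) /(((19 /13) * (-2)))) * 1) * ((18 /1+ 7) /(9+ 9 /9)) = -0.08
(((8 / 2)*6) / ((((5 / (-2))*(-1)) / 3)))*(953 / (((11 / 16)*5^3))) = 2195712 / 6875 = 319.38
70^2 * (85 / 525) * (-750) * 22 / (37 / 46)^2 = -27698440000 / 1369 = -20232607.74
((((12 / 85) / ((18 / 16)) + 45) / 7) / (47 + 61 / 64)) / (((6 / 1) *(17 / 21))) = 368224 / 13304115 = 0.03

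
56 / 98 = 4 / 7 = 0.57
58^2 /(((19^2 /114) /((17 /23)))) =343128 /437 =785.19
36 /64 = 9 /16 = 0.56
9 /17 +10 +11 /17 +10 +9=513 /17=30.18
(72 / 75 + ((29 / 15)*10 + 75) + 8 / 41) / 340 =293627 / 1045500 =0.28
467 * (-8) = -3736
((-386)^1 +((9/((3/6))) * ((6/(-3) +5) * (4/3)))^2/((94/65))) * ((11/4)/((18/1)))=826859/1692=488.69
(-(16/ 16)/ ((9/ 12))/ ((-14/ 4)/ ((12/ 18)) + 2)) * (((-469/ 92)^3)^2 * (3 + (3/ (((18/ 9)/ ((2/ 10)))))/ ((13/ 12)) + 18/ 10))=117065720241807491/ 3202312350848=36556.62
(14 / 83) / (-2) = -7 / 83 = -0.08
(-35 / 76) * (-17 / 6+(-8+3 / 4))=4235 / 912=4.64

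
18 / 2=9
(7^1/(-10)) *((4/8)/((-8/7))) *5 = 49/32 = 1.53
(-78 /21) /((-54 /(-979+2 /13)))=-12725 /189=-67.33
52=52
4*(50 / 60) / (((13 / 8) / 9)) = 240 / 13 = 18.46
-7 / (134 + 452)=-7 / 586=-0.01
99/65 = 1.52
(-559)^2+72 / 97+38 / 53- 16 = 1606390067 / 5141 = 312466.46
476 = 476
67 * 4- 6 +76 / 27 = 7150 / 27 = 264.81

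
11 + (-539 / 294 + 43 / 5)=17.77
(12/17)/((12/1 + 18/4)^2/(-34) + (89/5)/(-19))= -9120/115559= -0.08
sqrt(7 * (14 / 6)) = 7 * sqrt(3) / 3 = 4.04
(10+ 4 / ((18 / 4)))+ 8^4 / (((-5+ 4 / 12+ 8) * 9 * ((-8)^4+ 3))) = 10.92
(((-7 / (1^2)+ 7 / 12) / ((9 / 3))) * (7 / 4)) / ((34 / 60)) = -6.61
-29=-29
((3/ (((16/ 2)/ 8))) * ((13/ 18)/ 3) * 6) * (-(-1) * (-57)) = -247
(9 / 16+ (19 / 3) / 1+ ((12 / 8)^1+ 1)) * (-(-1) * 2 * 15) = 281.88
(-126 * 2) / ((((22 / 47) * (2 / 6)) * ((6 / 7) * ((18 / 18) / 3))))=-62181 / 11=-5652.82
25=25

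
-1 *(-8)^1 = 8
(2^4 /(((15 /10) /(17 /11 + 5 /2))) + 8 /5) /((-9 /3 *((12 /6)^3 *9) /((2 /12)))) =-923 /26730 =-0.03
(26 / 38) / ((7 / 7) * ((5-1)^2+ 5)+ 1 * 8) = 13 / 551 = 0.02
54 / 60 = 9 / 10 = 0.90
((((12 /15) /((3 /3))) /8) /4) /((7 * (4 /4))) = 0.00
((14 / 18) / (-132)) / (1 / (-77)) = 0.45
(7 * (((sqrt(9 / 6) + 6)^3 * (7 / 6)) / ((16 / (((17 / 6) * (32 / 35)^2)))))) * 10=9928 * sqrt(6) / 15 + 14688 / 5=4558.84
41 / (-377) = -41 / 377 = -0.11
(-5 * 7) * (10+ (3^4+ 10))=-3535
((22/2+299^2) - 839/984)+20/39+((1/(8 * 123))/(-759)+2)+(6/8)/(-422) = 183175146067943/2048626008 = 89413.66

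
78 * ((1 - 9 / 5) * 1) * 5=-312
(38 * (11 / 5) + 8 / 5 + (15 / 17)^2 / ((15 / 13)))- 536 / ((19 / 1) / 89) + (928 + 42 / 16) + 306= -260984397 / 219640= -1188.24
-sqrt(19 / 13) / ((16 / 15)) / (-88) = 15*sqrt(247) / 18304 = 0.01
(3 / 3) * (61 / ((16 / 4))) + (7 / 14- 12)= 15 / 4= 3.75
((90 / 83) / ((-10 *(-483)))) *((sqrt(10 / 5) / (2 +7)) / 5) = sqrt(2) / 200445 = 0.00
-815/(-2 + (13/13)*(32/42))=17115/26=658.27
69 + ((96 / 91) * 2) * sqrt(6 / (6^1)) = 6471 / 91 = 71.11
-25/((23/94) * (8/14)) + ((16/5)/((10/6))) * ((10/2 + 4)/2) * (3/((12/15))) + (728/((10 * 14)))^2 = -137269/1150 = -119.36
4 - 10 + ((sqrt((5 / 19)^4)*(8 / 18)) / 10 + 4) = -6488 / 3249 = -2.00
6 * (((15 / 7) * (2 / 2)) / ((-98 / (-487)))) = 21915 / 343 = 63.89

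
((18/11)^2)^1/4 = 81/121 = 0.67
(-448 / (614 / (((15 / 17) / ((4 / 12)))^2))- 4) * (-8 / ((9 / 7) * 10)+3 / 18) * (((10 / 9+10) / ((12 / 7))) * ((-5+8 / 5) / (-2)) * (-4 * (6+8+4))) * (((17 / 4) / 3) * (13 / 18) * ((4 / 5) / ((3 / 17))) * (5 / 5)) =-51280222084 / 3357045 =-15275.41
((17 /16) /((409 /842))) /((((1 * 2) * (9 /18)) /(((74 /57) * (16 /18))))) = 529618 /209817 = 2.52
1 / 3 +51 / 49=202 / 147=1.37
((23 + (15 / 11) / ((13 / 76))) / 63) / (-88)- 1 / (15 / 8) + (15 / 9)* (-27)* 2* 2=-715649057 / 3963960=-180.54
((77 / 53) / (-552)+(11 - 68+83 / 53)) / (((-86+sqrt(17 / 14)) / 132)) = 86.19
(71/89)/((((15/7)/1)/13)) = 6461/1335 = 4.84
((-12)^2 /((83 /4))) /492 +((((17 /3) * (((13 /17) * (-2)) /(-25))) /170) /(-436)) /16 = 2134611761 /151338216000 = 0.01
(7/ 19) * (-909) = -6363/ 19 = -334.89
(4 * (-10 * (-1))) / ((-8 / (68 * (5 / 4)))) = -425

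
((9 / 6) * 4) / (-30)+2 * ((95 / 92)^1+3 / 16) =2061 / 920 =2.24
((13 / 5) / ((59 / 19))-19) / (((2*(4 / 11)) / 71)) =-2092299 / 1180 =-1773.13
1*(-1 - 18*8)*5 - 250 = -975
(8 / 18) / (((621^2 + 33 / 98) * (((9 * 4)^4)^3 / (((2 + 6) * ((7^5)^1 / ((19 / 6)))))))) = 823543 / 79745199799383274011623424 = 0.00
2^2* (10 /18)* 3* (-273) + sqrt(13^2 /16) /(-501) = -3647293 /2004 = -1820.01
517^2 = 267289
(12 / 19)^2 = 144 / 361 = 0.40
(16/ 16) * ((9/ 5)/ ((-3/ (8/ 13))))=-24/ 65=-0.37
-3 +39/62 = -147/62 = -2.37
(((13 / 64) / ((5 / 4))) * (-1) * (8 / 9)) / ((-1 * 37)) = 13 / 3330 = 0.00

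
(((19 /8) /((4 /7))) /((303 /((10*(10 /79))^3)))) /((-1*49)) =-593750 /1045735719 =-0.00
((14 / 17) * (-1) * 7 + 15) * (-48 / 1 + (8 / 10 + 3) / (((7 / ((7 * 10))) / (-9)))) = -61230 / 17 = -3601.76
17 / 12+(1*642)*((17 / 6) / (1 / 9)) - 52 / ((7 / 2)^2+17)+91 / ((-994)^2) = 10398073279 / 635166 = 16370.64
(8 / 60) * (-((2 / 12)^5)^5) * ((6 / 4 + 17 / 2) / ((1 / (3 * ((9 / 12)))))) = -1 / 9476762676643233792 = -0.00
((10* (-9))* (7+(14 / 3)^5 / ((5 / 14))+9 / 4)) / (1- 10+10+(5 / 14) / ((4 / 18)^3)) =-1689133544 / 101439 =-16651.72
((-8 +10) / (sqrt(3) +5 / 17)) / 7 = -85 / 2947 +289 *sqrt(3) / 2947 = 0.14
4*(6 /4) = 6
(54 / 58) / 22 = 27 / 638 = 0.04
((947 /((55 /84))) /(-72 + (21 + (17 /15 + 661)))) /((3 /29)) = 2306892 /100837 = 22.88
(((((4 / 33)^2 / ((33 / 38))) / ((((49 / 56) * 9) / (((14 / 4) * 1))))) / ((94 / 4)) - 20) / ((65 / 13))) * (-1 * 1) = 304022156 / 76006755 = 4.00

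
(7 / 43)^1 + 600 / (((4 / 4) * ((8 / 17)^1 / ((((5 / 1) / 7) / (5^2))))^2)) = 40025 / 16856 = 2.37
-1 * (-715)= 715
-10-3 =-13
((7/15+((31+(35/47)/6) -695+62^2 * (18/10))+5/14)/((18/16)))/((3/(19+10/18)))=36249.61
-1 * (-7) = 7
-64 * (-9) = 576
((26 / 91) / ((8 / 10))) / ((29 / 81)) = 405 / 406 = 1.00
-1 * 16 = -16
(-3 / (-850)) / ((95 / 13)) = 39 / 80750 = 0.00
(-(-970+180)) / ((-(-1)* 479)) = 790 / 479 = 1.65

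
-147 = -147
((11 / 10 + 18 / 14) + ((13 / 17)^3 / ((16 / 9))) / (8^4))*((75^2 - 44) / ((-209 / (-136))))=150050128554923 / 17318174720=8664.32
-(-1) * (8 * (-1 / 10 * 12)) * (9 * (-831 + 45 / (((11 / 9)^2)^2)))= 70056.09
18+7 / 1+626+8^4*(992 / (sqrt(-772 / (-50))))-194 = 457+10158080*sqrt(386) / 193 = 1034522.32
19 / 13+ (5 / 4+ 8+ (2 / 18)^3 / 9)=3654529 / 341172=10.71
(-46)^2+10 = 2126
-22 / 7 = -3.14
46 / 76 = 23 / 38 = 0.61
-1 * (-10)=10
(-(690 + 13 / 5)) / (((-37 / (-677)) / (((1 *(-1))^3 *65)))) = 30477863 / 37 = 823726.03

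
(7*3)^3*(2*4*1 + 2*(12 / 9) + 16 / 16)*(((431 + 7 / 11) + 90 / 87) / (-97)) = -14912586990 / 30943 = -481937.34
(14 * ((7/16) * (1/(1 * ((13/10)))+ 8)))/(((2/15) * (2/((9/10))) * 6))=25137/832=30.21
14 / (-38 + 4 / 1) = -7 / 17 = -0.41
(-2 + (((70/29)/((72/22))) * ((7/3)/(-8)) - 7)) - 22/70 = -4178453/438480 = -9.53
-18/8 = -9/4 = -2.25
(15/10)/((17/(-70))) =-6.18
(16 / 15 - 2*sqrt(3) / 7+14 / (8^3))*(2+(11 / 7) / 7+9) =231055 / 18816 - 1100*sqrt(3) / 343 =6.73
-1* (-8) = 8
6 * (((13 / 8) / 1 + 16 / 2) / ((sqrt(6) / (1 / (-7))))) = -11 * sqrt(6) / 8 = -3.37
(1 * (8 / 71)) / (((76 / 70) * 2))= 70 / 1349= 0.05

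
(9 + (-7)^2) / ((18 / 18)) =58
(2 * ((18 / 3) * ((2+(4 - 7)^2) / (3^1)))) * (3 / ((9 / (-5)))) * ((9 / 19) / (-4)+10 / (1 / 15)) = -208835 / 19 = -10991.32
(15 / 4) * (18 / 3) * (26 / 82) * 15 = 8775 / 82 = 107.01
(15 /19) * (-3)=-45 /19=-2.37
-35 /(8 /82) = -1435 /4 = -358.75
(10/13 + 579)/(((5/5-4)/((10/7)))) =-75370/273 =-276.08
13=13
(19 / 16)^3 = 6859 / 4096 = 1.67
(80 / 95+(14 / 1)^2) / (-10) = -374 / 19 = -19.68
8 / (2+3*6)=2 / 5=0.40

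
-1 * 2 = -2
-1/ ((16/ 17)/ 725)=-12325/ 16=-770.31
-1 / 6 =-0.17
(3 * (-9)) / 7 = -27 / 7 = -3.86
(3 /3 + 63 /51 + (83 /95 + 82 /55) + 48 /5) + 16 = 536501 /17765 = 30.20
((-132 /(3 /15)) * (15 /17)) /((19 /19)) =-9900 /17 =-582.35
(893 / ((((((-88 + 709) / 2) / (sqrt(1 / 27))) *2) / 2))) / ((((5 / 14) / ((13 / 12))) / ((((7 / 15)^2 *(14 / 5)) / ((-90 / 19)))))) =-529590971 *sqrt(3) / 4244146875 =-0.22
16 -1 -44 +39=10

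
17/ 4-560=-2223/ 4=-555.75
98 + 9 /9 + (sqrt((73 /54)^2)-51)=2665 /54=49.35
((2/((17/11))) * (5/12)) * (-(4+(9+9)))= -605/51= -11.86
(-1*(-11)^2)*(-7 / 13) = 847 / 13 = 65.15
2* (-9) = -18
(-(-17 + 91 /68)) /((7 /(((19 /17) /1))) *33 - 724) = -20235 /668372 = -0.03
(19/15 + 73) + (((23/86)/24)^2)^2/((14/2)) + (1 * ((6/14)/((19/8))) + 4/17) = 74.68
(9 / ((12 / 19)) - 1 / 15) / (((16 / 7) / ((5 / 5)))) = 5957 / 960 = 6.21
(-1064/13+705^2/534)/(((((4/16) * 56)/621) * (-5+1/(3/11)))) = -3659645529/129584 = -28241.49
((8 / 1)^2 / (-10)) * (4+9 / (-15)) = -544 / 25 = -21.76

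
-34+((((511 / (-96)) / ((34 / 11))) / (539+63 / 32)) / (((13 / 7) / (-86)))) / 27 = -1504910179 / 44269173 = -33.99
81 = 81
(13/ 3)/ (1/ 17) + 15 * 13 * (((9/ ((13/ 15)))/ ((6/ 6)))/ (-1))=-5854/ 3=-1951.33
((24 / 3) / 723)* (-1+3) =16 / 723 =0.02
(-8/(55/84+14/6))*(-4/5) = 2688/1255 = 2.14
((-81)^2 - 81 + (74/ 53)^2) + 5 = 18221841/ 2809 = 6486.95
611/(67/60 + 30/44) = 403260/1187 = 339.73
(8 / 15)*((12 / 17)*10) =64 / 17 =3.76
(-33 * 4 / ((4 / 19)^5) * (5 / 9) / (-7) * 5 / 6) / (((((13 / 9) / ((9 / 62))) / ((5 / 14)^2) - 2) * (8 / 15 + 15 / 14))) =2298129384375 / 13279503872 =173.06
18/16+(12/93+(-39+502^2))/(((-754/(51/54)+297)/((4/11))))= -4222982849/23250744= -181.63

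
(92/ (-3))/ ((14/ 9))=-138/ 7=-19.71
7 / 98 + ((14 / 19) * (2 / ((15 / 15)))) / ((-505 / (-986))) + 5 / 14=222041 / 67165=3.31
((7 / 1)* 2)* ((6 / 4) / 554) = 21 / 554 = 0.04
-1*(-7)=7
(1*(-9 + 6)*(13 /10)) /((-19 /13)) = 507 /190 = 2.67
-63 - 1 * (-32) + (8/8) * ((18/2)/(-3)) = -34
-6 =-6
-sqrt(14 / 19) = -sqrt(266) / 19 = -0.86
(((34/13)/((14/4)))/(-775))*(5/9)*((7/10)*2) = -68/90675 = -0.00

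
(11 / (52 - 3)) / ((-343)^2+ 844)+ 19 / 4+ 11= 365787935 / 23224628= 15.75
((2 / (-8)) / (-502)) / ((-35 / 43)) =-43 / 70280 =-0.00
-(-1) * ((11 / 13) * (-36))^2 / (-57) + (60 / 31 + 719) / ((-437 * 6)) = -227396597 / 13736658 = -16.55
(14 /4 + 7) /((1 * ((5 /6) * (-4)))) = -3.15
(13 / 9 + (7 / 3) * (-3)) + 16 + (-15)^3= -30281 / 9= -3364.56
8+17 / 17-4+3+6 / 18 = 25 / 3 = 8.33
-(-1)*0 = 0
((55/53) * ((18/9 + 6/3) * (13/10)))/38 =0.14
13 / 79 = 0.16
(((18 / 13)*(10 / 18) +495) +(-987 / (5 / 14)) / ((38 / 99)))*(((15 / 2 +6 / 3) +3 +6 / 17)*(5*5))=-476077460 / 221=-2154196.65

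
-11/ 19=-0.58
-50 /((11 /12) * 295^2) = -0.00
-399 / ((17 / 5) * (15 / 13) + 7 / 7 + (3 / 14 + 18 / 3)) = -72618 / 2027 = -35.83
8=8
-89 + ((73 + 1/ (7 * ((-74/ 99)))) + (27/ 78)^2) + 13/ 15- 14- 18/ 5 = -86153489/ 2626260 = -32.80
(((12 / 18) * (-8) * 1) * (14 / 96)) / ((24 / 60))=-1.94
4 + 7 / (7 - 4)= 6.33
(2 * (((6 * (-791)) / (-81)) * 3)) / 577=3164 / 5193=0.61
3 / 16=0.19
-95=-95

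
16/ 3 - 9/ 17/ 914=248581/ 46614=5.33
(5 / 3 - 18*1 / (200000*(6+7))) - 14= -48100027 / 3900000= -12.33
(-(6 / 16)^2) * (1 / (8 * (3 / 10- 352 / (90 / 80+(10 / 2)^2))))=855 / 640768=0.00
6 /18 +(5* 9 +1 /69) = 1043 /23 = 45.35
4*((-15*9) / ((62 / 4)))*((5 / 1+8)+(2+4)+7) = -28080 / 31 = -905.81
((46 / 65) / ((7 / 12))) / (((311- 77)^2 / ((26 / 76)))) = 23 / 3034395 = 0.00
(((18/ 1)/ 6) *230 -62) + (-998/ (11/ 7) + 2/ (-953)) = -74356/ 10483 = -7.09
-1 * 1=-1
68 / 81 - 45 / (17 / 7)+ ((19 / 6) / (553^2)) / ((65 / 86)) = -484197718012 / 27371434545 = -17.69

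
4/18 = 2/9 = 0.22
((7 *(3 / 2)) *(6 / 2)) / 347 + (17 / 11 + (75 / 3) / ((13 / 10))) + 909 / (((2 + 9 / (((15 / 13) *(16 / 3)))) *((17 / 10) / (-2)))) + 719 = 201424908829 / 467330578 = 431.01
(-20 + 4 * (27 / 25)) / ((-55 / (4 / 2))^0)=-15.68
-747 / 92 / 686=-747 / 63112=-0.01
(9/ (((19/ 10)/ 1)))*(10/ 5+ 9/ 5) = 18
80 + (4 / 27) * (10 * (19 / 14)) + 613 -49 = 122096 / 189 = 646.01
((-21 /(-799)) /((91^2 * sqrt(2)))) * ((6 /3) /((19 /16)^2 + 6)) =768 * sqrt(2) /1793076649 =0.00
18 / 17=1.06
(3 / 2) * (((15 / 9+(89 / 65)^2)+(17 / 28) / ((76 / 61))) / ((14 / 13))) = 108665639 / 19364800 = 5.61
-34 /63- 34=-2176 /63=-34.54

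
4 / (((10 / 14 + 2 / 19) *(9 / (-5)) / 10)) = -26600 / 981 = -27.12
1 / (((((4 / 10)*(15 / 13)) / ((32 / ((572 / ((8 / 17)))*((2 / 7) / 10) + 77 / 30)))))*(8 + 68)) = 455 / 18601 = 0.02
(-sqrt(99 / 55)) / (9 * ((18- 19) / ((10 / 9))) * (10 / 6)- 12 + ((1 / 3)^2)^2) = 486 * sqrt(5) / 20645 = 0.05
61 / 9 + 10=16.78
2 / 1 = 2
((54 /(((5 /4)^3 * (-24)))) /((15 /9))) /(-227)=432 /141875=0.00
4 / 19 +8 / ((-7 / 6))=-884 / 133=-6.65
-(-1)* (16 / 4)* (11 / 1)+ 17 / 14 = 633 / 14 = 45.21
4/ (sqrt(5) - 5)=-1 - sqrt(5)/ 5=-1.45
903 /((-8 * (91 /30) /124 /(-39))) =179955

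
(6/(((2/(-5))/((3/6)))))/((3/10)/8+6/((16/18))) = -200/181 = -1.10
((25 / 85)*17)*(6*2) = 60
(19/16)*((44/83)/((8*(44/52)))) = 247/2656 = 0.09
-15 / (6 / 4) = -10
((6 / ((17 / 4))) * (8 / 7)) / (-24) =-8 / 119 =-0.07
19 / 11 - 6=-47 / 11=-4.27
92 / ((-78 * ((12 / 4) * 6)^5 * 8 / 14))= -161 / 147386304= -0.00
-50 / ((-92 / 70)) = 38.04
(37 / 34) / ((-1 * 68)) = -37 / 2312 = -0.02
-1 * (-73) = 73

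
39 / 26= 3 / 2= 1.50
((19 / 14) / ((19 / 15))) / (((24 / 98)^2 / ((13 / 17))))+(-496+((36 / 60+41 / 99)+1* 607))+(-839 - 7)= -193969037 / 269280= -720.32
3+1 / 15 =46 / 15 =3.07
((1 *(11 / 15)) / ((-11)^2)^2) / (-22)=-1 / 439230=-0.00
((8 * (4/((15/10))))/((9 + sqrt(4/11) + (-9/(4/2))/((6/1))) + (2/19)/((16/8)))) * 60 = 675220480/4356667 - 14786560 * sqrt(11)/4356667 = 143.73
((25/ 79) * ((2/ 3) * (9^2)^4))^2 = 514727830236622500/ 6241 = 82475217150556.40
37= 37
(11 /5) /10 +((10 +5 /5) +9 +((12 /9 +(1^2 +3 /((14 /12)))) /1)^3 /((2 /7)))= 14327864 /33075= 433.19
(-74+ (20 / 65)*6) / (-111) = 938 / 1443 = 0.65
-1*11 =-11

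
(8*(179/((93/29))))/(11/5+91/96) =6644480/46841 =141.85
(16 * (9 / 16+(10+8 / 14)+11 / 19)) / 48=24925 / 6384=3.90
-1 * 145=-145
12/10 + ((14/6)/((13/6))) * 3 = 288/65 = 4.43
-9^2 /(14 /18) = -729 /7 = -104.14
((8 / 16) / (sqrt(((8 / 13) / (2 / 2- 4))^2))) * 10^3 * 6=14625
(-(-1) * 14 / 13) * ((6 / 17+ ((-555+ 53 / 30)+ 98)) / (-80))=1623923 / 265200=6.12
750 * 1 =750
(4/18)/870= 1/3915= 0.00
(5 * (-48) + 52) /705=-4 /15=-0.27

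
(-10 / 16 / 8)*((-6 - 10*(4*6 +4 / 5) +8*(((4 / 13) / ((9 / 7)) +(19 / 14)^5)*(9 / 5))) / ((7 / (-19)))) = -39.07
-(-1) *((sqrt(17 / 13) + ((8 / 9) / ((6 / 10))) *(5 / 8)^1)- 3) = -56 / 27 + sqrt(221) / 13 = -0.93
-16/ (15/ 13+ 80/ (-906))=-94224/ 6275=-15.02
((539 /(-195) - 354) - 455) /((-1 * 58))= 14.00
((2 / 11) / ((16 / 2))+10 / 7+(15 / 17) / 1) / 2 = 1.17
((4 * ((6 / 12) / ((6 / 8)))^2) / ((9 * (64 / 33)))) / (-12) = -11 / 1296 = -0.01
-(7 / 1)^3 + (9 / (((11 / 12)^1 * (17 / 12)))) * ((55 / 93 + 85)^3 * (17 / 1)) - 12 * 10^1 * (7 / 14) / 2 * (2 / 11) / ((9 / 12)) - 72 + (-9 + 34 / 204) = 145254353124677 / 1966206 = 73875450.04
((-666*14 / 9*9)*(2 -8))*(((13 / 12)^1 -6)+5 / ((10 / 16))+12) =843822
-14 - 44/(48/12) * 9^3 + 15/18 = -48193/6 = -8032.17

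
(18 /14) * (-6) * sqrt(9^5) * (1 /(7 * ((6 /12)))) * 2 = -52488 /49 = -1071.18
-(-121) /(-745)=-121 /745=-0.16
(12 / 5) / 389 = 12 / 1945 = 0.01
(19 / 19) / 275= 1 / 275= 0.00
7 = 7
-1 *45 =-45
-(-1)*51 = 51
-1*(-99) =99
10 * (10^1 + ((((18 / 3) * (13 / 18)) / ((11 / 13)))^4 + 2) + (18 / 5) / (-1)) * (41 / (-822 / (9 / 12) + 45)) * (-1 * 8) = 2708271260272 / 1246402971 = 2172.87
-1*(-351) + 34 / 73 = 351.47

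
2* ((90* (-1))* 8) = -1440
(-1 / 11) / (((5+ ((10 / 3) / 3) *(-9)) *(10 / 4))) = 2 / 275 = 0.01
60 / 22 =30 / 11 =2.73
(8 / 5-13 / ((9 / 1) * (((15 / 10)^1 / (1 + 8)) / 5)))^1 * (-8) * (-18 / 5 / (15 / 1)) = -10016 / 125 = -80.13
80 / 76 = 20 / 19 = 1.05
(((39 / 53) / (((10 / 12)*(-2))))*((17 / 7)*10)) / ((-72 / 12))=663 / 371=1.79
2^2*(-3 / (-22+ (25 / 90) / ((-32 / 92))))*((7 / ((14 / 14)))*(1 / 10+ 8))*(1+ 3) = 279936 / 2345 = 119.38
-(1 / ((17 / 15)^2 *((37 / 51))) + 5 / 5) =-1304 / 629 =-2.07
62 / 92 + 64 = 2975 / 46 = 64.67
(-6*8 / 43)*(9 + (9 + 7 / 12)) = -892 / 43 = -20.74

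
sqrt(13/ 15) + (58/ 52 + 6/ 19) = sqrt(195)/ 15 + 707/ 494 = 2.36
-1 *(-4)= 4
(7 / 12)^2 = 49 / 144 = 0.34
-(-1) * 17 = 17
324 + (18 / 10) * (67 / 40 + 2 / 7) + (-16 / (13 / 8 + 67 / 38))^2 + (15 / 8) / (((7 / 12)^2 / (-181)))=-67321203109 / 103968200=-647.52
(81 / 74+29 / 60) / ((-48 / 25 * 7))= -17515 / 149184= -0.12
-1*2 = -2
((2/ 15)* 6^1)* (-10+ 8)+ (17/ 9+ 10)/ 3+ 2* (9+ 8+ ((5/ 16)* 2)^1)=20311/ 540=37.61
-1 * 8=-8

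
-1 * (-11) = 11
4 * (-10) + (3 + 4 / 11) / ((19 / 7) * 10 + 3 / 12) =-336444 / 8437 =-39.88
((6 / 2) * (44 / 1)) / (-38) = -66 / 19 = -3.47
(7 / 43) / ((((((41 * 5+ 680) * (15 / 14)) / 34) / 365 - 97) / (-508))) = 123563888 / 144819743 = 0.85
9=9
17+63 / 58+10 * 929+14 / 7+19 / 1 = 9329.09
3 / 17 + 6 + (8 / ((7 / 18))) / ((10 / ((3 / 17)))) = 3891 / 595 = 6.54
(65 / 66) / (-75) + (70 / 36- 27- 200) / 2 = -24759 / 220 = -112.54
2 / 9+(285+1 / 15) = 12838 / 45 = 285.29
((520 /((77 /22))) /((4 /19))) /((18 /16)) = 39520 /63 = 627.30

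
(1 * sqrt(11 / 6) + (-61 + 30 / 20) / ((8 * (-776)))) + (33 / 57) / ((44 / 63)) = 197813 / 235904 + sqrt(66) / 6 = 2.19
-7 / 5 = -1.40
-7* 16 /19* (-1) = 112 /19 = 5.89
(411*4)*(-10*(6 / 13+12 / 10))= -27315.69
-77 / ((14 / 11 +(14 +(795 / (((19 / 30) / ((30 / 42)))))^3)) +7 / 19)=-1992683539 / 18653823264152387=-0.00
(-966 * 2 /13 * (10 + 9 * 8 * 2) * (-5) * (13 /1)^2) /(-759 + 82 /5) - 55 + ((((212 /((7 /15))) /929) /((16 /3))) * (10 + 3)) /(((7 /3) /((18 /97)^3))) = -4025820177912895585 /154259509481329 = -26097.71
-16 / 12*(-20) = 26.67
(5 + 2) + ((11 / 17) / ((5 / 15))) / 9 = 368 / 51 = 7.22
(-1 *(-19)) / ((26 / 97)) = 1843 / 26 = 70.88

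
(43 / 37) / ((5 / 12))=516 / 185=2.79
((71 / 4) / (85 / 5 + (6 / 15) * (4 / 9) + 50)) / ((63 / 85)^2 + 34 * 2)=0.00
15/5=3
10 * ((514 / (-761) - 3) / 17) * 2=-55940 / 12937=-4.32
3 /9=1 /3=0.33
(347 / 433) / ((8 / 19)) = 6593 / 3464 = 1.90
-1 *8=-8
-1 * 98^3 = -941192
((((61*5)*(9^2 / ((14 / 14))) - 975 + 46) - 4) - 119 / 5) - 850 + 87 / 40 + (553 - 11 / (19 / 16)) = 3563505 / 152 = 23444.11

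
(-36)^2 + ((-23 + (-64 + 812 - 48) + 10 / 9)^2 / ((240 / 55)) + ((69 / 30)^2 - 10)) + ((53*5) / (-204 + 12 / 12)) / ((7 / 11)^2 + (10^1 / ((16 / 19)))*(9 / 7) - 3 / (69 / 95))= 60098068723263571 / 563402012400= 106669.96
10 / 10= 1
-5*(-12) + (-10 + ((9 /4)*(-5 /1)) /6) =385 /8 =48.12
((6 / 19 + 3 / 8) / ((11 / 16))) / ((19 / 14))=2940 / 3971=0.74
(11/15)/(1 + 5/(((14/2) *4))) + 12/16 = 247/180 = 1.37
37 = 37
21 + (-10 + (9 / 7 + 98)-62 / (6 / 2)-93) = -3.38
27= 27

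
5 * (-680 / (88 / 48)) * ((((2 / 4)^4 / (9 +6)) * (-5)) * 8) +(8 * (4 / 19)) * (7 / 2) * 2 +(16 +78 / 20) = 712231 / 2090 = 340.78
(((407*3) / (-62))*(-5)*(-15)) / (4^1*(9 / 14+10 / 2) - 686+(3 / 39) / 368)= 1533331800 / 688723559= 2.23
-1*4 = -4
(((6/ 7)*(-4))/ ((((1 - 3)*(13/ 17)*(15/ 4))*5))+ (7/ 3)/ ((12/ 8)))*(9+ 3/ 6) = 325831/ 20475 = 15.91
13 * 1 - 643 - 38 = -668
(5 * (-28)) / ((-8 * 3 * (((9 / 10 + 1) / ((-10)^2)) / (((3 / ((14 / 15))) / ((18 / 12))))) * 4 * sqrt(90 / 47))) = 625 * sqrt(470) / 114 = 118.86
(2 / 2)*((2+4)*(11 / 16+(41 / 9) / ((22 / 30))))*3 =10929 / 88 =124.19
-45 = -45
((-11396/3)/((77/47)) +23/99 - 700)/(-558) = 298825/55242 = 5.41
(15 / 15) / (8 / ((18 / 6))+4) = 0.15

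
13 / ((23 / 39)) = 507 / 23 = 22.04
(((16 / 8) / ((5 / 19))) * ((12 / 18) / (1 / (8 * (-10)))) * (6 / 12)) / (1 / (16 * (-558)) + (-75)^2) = -1809408 / 50219999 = -0.04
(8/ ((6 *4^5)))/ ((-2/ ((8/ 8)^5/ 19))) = -1/ 29184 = -0.00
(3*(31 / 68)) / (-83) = -93 / 5644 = -0.02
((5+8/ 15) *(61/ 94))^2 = 25633969/ 1988100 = 12.89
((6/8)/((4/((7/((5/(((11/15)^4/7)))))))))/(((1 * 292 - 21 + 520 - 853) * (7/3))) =-0.00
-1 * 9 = -9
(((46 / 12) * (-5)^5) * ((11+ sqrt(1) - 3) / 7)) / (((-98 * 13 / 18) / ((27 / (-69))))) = -759375 / 8918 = -85.15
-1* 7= -7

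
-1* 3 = -3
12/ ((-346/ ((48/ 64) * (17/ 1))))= -153/ 346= -0.44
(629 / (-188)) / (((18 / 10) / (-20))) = 15725 / 423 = 37.17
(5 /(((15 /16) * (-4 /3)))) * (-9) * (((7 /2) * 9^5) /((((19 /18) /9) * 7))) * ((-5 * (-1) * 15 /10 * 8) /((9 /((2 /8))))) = 286978140 /19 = 15104112.63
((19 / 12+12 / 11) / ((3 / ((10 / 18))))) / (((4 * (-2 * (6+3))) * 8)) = -1765 / 2052864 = -0.00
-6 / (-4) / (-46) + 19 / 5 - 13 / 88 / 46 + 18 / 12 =106547 / 20240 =5.26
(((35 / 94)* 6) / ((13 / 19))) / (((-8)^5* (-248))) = 1995 / 4965269504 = 0.00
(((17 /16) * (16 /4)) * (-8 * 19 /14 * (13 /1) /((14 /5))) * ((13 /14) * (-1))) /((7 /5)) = 1364675 /9604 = 142.09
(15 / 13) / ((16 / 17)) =255 / 208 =1.23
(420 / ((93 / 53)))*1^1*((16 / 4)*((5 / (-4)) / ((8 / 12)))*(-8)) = 445200 / 31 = 14361.29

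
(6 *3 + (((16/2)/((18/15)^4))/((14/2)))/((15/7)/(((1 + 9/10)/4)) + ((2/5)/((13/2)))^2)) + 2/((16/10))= 7962205543/411014736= 19.37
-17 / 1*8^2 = -1088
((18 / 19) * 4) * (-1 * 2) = -144 / 19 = -7.58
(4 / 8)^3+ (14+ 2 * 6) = 209 / 8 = 26.12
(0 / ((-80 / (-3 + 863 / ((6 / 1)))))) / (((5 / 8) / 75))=0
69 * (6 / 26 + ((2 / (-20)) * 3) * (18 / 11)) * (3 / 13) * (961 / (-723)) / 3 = 4111158 / 2240095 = 1.84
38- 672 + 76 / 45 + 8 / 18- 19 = -9763 / 15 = -650.87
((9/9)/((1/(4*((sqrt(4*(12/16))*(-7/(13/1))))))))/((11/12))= -336*sqrt(3)/143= -4.07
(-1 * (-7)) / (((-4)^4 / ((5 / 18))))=35 / 4608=0.01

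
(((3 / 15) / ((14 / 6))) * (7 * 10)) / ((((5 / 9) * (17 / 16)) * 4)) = 216 / 85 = 2.54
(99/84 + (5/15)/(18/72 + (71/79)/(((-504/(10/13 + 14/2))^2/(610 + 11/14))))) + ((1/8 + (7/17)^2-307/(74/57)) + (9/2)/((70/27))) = -12567872879702106069/54081428284257080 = -232.39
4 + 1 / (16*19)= 1217 / 304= 4.00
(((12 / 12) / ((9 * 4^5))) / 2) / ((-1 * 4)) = -1 / 73728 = -0.00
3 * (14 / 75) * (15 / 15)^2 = 14 / 25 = 0.56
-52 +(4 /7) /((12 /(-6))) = -366 /7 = -52.29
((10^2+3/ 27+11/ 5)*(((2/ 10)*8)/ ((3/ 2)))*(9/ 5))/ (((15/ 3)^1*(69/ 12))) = 294656/ 43125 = 6.83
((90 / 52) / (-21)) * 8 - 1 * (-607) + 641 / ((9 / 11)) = 1138234 / 819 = 1389.79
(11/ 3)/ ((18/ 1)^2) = 11/ 972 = 0.01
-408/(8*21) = -17/7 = -2.43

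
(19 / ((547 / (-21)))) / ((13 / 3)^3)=-10773 / 1201759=-0.01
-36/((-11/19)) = 684/11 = 62.18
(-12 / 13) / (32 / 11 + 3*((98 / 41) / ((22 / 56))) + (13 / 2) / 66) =-64944 / 1495793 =-0.04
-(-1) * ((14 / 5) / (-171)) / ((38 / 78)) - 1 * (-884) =4786678 / 5415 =883.97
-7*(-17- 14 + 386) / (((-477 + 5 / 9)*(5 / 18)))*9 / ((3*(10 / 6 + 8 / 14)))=2536191 / 100768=25.17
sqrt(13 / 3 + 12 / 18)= sqrt(5)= 2.24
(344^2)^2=14003408896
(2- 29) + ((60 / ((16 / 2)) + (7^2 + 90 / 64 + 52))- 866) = -25059 / 32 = -783.09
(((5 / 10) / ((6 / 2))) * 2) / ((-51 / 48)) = -16 / 51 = -0.31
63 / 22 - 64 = -1345 / 22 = -61.14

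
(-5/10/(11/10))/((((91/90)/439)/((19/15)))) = -250230/1001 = -249.98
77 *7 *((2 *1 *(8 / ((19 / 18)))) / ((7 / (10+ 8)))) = 399168 / 19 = 21008.84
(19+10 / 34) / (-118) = -0.16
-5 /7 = -0.71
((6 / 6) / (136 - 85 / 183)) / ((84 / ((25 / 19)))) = 1525 / 13195196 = 0.00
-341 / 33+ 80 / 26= -283 / 39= -7.26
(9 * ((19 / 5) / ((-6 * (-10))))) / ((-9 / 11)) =-209 / 300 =-0.70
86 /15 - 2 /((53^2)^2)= 678581336 /118357215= 5.73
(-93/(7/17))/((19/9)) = -14229/133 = -106.98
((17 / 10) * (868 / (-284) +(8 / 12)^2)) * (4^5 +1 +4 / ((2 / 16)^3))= -87190229 / 6390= -13644.79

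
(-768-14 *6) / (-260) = 213 / 65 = 3.28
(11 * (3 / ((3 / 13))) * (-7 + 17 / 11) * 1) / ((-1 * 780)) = 1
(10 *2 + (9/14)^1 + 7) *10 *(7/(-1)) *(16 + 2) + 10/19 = -661760/19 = -34829.47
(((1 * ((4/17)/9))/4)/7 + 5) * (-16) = -85696/1071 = -80.01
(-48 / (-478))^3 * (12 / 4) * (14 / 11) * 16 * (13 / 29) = 120766464 / 4354962161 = 0.03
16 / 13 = 1.23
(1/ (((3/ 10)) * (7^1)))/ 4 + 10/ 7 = 65/ 42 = 1.55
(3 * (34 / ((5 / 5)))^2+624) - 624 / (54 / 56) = 31004 / 9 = 3444.89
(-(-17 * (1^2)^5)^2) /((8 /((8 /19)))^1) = -289 /19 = -15.21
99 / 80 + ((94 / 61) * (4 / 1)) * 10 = 306839 / 4880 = 62.88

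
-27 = -27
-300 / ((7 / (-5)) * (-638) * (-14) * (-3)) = -125 / 15631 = -0.01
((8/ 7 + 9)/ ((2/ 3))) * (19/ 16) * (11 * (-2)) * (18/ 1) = -400653/ 56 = -7154.52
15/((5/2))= 6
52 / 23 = 2.26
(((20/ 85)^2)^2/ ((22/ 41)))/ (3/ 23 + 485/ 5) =60352/ 1026222527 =0.00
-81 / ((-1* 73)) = 81 / 73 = 1.11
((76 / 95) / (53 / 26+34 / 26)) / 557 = 104 / 242295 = 0.00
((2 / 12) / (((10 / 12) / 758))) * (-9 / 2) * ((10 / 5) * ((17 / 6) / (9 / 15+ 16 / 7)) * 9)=-1217727 / 101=-12056.70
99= 99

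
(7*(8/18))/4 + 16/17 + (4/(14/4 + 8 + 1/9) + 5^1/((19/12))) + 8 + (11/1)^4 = 468598036/31977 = 14654.22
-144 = -144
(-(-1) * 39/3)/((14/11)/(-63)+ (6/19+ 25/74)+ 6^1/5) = 9047610/1276009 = 7.09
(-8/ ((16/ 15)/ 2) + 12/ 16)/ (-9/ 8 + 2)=-114/ 7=-16.29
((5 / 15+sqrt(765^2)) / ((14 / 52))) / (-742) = -4264 / 1113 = -3.83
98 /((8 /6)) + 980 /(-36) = 833 /18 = 46.28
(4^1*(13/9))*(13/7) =676/63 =10.73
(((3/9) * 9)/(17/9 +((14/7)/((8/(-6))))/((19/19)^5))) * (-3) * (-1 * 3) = 486/7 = 69.43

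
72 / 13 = 5.54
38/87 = 0.44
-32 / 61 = -0.52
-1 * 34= -34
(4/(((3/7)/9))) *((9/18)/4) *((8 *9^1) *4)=3024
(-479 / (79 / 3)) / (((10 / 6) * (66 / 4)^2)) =-1916 / 47795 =-0.04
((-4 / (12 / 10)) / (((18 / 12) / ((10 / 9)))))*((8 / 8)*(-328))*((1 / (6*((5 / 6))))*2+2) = 52480 / 27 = 1943.70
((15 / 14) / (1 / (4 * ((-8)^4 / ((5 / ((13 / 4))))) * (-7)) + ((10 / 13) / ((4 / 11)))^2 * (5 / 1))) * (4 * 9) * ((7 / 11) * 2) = 19382272 / 8833891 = 2.19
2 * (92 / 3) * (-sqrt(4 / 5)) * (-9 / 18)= 184 * sqrt(5) / 15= 27.43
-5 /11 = -0.45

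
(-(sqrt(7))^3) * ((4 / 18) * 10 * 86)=-3539.43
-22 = -22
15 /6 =5 /2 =2.50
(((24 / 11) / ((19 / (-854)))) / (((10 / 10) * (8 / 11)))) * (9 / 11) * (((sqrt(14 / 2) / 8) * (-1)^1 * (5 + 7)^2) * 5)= 2075220 * sqrt(7) / 209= 26270.41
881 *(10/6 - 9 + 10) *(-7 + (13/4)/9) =-421118/27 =-15596.96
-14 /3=-4.67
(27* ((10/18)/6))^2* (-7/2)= -175/8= -21.88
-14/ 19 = -0.74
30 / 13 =2.31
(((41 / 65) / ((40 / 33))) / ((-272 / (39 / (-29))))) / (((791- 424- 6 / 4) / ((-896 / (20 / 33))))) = -937629 / 90095750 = -0.01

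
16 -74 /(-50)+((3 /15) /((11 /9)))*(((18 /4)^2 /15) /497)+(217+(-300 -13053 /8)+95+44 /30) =-5250543611 /3280200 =-1600.68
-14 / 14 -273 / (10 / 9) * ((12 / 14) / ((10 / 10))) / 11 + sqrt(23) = -1108 / 55 + sqrt(23) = -15.35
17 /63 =0.27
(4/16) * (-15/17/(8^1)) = -15/544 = -0.03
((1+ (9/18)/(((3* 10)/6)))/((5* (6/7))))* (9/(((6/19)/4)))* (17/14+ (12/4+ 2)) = 18183/100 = 181.83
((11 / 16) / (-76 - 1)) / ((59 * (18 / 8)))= -0.00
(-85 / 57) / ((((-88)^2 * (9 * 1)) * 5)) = -17 / 3972672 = -0.00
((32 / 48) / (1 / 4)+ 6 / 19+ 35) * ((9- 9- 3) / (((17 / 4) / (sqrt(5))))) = -8660 * sqrt(5) / 323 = -59.95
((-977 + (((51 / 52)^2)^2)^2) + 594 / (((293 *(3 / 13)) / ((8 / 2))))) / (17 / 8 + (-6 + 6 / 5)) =73698019882120637735 / 209501993648709632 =351.78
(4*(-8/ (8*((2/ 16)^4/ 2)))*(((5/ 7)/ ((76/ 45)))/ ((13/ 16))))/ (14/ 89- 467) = 2624716800/ 71838221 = 36.54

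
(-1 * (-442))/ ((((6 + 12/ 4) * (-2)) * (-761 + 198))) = 221/ 5067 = 0.04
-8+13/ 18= -131/ 18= -7.28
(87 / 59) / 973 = 87 / 57407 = 0.00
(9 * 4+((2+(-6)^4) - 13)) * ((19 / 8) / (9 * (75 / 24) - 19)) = 25099 / 73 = 343.82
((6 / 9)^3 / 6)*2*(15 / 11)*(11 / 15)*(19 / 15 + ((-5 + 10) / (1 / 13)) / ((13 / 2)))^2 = 12.54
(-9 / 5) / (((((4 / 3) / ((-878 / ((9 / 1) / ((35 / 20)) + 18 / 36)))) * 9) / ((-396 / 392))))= -130383 / 5530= -23.58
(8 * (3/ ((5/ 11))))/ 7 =264/ 35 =7.54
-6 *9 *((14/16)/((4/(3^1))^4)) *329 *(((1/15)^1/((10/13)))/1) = -21825531/51200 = -426.28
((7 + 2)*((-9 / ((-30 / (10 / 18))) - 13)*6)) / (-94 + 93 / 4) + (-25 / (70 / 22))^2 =991903 / 13867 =71.53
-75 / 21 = -25 / 7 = -3.57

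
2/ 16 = 1/ 8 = 0.12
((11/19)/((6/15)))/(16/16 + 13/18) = 0.84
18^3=5832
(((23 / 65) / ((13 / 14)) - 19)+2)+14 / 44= -303031 / 18590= -16.30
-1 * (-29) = 29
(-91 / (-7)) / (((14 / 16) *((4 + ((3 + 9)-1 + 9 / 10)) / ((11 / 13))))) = 880 / 1113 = 0.79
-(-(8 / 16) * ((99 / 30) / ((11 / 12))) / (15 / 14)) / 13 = 42 / 325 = 0.13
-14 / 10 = -1.40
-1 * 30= -30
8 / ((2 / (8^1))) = 32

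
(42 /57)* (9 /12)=21 /38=0.55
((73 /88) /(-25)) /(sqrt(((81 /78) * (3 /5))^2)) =-949 /17820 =-0.05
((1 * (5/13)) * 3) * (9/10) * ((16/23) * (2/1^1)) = 432/299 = 1.44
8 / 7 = 1.14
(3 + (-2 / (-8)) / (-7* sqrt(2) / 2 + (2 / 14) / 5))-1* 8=-600265 / 120046-8575* sqrt(2) / 240092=-5.05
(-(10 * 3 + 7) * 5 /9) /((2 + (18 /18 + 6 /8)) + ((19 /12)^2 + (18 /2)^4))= -592 /189137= -0.00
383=383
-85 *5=-425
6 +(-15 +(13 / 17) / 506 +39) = 258073 / 8602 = 30.00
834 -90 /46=832.04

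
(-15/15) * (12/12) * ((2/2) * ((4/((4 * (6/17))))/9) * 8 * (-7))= 476/27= 17.63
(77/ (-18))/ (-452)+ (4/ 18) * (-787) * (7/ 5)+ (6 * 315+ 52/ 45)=7441369/ 4520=1646.32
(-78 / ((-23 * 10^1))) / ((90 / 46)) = 13 / 75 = 0.17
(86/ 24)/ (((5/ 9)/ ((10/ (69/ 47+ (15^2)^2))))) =2021/ 1586296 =0.00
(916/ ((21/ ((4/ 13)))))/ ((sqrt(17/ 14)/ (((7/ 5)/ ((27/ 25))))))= 18320 *sqrt(238)/ 17901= 15.79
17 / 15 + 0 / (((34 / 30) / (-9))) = 17 / 15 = 1.13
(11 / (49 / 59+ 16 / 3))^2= 3790809 / 1190281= 3.18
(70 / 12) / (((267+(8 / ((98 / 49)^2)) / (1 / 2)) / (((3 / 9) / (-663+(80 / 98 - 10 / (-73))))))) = -0.00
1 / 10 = 0.10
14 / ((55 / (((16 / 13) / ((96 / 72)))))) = 168 / 715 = 0.23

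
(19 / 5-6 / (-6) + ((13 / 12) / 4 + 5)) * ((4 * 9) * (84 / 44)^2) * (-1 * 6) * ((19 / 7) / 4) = -5379.82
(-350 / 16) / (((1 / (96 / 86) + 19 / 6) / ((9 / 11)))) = -630 / 143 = -4.41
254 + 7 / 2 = 515 / 2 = 257.50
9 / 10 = 0.90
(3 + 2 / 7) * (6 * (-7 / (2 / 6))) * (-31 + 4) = 11178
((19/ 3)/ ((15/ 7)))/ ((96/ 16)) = 133/ 270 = 0.49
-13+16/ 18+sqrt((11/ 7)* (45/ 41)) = -109/ 9+3* sqrt(15785)/ 287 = -10.80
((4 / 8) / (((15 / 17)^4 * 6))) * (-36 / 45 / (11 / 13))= -1085773 / 8353125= -0.13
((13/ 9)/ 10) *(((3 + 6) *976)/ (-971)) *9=-57096/ 4855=-11.76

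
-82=-82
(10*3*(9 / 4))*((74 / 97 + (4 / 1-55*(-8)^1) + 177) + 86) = 9268155 / 194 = 47773.99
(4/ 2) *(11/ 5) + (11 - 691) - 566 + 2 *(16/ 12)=-1238.93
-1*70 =-70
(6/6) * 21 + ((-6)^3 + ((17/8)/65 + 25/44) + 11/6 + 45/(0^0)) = -2532229/17160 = -147.57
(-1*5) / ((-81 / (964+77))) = 1735 / 27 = 64.26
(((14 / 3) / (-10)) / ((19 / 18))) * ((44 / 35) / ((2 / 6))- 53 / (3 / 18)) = 65988 / 475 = 138.92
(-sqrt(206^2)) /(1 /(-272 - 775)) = 215682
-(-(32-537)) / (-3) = 505 / 3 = 168.33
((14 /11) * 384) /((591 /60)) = 107520 /2167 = 49.62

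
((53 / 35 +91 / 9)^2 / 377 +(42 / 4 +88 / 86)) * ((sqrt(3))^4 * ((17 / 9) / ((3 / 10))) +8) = 3707770249223 / 4825609425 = 768.35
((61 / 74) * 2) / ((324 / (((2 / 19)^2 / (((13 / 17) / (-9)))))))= -1037 / 1562769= -0.00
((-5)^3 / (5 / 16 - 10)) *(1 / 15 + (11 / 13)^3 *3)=4967360 / 204321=24.31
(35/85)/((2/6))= 21/17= 1.24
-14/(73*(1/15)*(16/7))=-735/584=-1.26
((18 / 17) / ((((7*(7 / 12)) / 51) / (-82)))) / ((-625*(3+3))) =8856 / 30625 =0.29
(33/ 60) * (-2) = -11/ 10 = -1.10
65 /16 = 4.06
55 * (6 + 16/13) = 5170/13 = 397.69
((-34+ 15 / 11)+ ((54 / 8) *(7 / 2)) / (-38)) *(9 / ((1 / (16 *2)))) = -2001870 / 209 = -9578.33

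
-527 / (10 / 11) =-5797 / 10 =-579.70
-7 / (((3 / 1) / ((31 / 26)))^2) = -6727 / 6084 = -1.11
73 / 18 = 4.06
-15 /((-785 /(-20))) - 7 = -1159 /157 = -7.38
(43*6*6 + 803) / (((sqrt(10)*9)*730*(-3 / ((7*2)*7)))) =-115199*sqrt(10) / 98550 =-3.70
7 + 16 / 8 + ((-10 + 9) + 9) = 17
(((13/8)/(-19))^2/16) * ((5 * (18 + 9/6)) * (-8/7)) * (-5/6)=54925/1293824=0.04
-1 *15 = -15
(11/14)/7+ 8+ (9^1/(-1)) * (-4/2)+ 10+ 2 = 3735/98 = 38.11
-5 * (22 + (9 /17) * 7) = -2185 /17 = -128.53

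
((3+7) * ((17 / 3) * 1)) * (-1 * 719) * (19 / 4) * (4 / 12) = -64510.28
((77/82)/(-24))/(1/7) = -539/1968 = -0.27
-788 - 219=-1007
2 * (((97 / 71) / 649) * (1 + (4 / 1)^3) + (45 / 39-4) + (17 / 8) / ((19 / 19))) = -2800205 / 2396108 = -1.17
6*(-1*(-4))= 24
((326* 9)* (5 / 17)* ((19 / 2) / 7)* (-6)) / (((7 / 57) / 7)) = -47662830 / 119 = -400527.98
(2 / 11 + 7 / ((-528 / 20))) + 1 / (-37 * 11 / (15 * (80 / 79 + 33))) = -515813 / 385836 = -1.34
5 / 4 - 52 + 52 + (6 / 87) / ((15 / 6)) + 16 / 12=4543 / 1740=2.61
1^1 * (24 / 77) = 0.31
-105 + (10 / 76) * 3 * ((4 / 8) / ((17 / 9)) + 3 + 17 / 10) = -33282 / 323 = -103.04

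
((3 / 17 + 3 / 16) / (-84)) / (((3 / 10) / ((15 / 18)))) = -275 / 22848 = -0.01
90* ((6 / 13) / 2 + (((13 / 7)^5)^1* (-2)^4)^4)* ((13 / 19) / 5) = 291449177596746391233046434678 / 1516053059654628019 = 192242069458.40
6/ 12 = 1/ 2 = 0.50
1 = 1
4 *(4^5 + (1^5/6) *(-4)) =12280/3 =4093.33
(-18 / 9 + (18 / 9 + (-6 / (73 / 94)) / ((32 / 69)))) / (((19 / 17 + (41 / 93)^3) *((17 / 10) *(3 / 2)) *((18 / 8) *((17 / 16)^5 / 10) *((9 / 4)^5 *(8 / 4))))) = -43223572419706880 / 279743896517200281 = -0.15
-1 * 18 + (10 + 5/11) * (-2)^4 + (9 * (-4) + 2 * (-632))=-12658/11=-1150.73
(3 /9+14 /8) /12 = 25 /144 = 0.17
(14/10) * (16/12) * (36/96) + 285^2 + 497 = 817227/10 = 81722.70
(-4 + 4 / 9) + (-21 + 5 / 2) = -397 / 18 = -22.06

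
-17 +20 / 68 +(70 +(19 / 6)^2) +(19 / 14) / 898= 60901793 / 961758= 63.32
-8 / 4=-2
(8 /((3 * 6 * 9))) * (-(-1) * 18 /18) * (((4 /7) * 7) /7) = 16 /567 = 0.03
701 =701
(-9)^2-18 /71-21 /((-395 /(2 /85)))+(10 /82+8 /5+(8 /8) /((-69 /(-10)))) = 557139778208 /6743840925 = 82.61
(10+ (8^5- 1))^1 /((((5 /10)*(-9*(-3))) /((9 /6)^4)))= 98331 /8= 12291.38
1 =1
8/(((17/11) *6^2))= 22/153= 0.14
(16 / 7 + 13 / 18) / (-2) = -379 / 252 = -1.50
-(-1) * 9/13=9/13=0.69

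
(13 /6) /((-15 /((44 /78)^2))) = -242 /5265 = -0.05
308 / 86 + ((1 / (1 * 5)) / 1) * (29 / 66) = 52067 / 14190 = 3.67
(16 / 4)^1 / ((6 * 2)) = 1 / 3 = 0.33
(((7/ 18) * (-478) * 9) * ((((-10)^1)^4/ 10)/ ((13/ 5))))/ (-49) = 1195000/ 91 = 13131.87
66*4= 264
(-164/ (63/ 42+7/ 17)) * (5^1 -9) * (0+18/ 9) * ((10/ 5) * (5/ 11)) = 89216/ 143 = 623.89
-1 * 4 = -4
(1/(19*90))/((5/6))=0.00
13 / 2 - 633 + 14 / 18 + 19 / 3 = -11149 / 18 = -619.39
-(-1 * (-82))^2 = -6724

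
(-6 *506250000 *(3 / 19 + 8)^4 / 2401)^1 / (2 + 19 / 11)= -19285715882812500000 / 12828929561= -1503298914.47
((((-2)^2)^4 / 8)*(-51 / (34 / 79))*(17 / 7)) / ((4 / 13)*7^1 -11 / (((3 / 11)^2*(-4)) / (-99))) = 1117376 / 443849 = 2.52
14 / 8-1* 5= -3.25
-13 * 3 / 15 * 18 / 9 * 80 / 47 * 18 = -7488 / 47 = -159.32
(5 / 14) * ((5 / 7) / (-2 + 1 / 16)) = -200 / 1519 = -0.13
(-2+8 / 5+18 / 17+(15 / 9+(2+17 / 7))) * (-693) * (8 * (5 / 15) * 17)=-1060928 / 5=-212185.60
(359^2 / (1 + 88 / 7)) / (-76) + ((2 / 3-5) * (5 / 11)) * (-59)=-2082811 / 238260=-8.74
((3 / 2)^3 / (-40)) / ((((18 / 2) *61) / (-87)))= 261 / 19520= 0.01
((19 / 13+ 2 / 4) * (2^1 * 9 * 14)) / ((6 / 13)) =1071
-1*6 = -6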